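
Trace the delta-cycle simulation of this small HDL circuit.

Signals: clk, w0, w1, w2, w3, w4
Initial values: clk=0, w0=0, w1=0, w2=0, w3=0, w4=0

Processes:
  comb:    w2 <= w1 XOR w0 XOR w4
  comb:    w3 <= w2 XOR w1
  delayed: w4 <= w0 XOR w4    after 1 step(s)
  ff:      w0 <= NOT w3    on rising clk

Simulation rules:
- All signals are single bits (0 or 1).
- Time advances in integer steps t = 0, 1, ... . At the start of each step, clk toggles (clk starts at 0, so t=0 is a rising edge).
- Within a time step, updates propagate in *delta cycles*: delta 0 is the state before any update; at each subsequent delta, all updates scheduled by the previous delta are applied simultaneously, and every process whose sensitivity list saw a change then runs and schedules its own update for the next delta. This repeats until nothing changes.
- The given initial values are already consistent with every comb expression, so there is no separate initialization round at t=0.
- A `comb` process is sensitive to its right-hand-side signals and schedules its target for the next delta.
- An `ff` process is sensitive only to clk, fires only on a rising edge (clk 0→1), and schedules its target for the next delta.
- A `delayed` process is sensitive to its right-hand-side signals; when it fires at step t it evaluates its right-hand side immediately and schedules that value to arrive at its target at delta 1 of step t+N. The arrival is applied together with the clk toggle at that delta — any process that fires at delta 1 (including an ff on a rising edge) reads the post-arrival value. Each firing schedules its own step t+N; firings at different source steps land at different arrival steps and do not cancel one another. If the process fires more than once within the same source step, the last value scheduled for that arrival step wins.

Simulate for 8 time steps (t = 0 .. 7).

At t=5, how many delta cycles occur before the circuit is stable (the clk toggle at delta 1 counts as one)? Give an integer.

t=0 Δ0: clk=0 w1=0 w4=0 w0=0 w3=0 w2=0
  Δ1: clk:0→1
  Δ2: w0:0→1
  Δ3: w2:0→1
  Δ4: w3:0→1
  (4Δ to stable)
t=1 Δ0: clk=1 w1=0 w4=0 w0=1 w3=1 w2=1
  Δ1: clk:1→0, w4:0→1
  Δ2: w2:1→0
  Δ3: w3:1→0
  (3Δ to stable)
t=2 Δ0: clk=0 w1=0 w4=1 w0=1 w3=0 w2=0
  Δ1: clk:0→1, w4:1→0
  Δ2: w2:0→1
  Δ3: w3:0→1
  (3Δ to stable)
t=3 Δ0: clk=1 w1=0 w4=0 w0=1 w3=1 w2=1
  Δ1: clk:1→0, w4:0→1
  Δ2: w2:1→0
  Δ3: w3:1→0
  (3Δ to stable)
t=4 Δ0: clk=0 w1=0 w4=1 w0=1 w3=0 w2=0
  Δ1: clk:0→1, w4:1→0
  Δ2: w2:0→1
  Δ3: w3:0→1
  (3Δ to stable)
t=5 Δ0: clk=1 w1=0 w4=0 w0=1 w3=1 w2=1
  Δ1: clk:1→0, w4:0→1
  Δ2: w2:1→0
  Δ3: w3:1→0
  (3Δ to stable)
t=6 Δ0: clk=0 w1=0 w4=1 w0=1 w3=0 w2=0
  Δ1: clk:0→1, w4:1→0
  Δ2: w2:0→1
  Δ3: w3:0→1
  (3Δ to stable)
t=7 Δ0: clk=1 w1=0 w4=0 w0=1 w3=1 w2=1
  Δ1: clk:1→0, w4:0→1
  Δ2: w2:1→0
  Δ3: w3:1→0
  (3Δ to stable)

3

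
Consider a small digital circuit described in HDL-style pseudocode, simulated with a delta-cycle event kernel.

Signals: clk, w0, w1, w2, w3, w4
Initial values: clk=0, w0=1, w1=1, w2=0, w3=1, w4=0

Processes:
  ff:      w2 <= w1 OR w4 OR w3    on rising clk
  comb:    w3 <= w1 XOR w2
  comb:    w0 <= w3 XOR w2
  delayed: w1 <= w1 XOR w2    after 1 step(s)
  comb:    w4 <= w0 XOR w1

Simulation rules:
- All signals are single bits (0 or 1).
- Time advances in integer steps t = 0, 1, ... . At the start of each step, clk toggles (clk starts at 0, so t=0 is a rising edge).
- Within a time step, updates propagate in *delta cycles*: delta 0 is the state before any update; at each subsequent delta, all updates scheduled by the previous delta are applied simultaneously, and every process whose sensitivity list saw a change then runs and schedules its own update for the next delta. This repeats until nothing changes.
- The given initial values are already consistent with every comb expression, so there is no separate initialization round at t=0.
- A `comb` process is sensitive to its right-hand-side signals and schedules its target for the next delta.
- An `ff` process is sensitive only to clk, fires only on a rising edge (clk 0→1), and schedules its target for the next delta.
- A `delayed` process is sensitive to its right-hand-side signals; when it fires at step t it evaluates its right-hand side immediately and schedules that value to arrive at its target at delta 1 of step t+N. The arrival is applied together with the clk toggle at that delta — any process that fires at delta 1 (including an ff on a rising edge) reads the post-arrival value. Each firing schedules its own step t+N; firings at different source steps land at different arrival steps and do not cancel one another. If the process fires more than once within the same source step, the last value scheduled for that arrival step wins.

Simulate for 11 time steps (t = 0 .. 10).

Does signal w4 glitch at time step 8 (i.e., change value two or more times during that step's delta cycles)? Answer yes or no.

yes

t0.Δ0 w1=1 w4=0 clk=0 w2=0 w3=1 w0=1
t0.Δ1 w1=1 w4=0 clk=1 w2=0 w3=1 w0=1
t0.Δ2 w1=1 w4=0 clk=1 w2=1 w3=1 w0=1
t0.Δ3 w1=1 w4=0 clk=1 w2=1 w3=0 w0=0
t0.Δ4 w1=1 w4=1 clk=1 w2=1 w3=0 w0=1
t0.Δ5 w1=1 w4=0 clk=1 w2=1 w3=0 w0=1
t1.Δ0 w1=1 w4=0 clk=1 w2=1 w3=0 w0=1
t1.Δ1 w1=0 w4=0 clk=0 w2=1 w3=0 w0=1
t1.Δ2 w1=0 w4=1 clk=0 w2=1 w3=1 w0=1
t1.Δ3 w1=0 w4=1 clk=0 w2=1 w3=1 w0=0
t1.Δ4 w1=0 w4=0 clk=0 w2=1 w3=1 w0=0
t2.Δ0 w1=0 w4=0 clk=0 w2=1 w3=1 w0=0
t2.Δ1 w1=1 w4=0 clk=1 w2=1 w3=1 w0=0
t2.Δ2 w1=1 w4=1 clk=1 w2=1 w3=0 w0=0
t2.Δ3 w1=1 w4=1 clk=1 w2=1 w3=0 w0=1
t2.Δ4 w1=1 w4=0 clk=1 w2=1 w3=0 w0=1
t3.Δ0 w1=1 w4=0 clk=1 w2=1 w3=0 w0=1
t3.Δ1 w1=0 w4=0 clk=0 w2=1 w3=0 w0=1
t3.Δ2 w1=0 w4=1 clk=0 w2=1 w3=1 w0=1
t3.Δ3 w1=0 w4=1 clk=0 w2=1 w3=1 w0=0
t3.Δ4 w1=0 w4=0 clk=0 w2=1 w3=1 w0=0
t4.Δ0 w1=0 w4=0 clk=0 w2=1 w3=1 w0=0
t4.Δ1 w1=1 w4=0 clk=1 w2=1 w3=1 w0=0
t4.Δ2 w1=1 w4=1 clk=1 w2=1 w3=0 w0=0
t4.Δ3 w1=1 w4=1 clk=1 w2=1 w3=0 w0=1
t4.Δ4 w1=1 w4=0 clk=1 w2=1 w3=0 w0=1
t5.Δ0 w1=1 w4=0 clk=1 w2=1 w3=0 w0=1
t5.Δ1 w1=0 w4=0 clk=0 w2=1 w3=0 w0=1
t5.Δ2 w1=0 w4=1 clk=0 w2=1 w3=1 w0=1
t5.Δ3 w1=0 w4=1 clk=0 w2=1 w3=1 w0=0
t5.Δ4 w1=0 w4=0 clk=0 w2=1 w3=1 w0=0
t6.Δ0 w1=0 w4=0 clk=0 w2=1 w3=1 w0=0
t6.Δ1 w1=1 w4=0 clk=1 w2=1 w3=1 w0=0
t6.Δ2 w1=1 w4=1 clk=1 w2=1 w3=0 w0=0
t6.Δ3 w1=1 w4=1 clk=1 w2=1 w3=0 w0=1
t6.Δ4 w1=1 w4=0 clk=1 w2=1 w3=0 w0=1
t7.Δ0 w1=1 w4=0 clk=1 w2=1 w3=0 w0=1
t7.Δ1 w1=0 w4=0 clk=0 w2=1 w3=0 w0=1
t7.Δ2 w1=0 w4=1 clk=0 w2=1 w3=1 w0=1
t7.Δ3 w1=0 w4=1 clk=0 w2=1 w3=1 w0=0
t7.Δ4 w1=0 w4=0 clk=0 w2=1 w3=1 w0=0
t8.Δ0 w1=0 w4=0 clk=0 w2=1 w3=1 w0=0
t8.Δ1 w1=1 w4=0 clk=1 w2=1 w3=1 w0=0
t8.Δ2 w1=1 w4=1 clk=1 w2=1 w3=0 w0=0
t8.Δ3 w1=1 w4=1 clk=1 w2=1 w3=0 w0=1
t8.Δ4 w1=1 w4=0 clk=1 w2=1 w3=0 w0=1
t9.Δ0 w1=1 w4=0 clk=1 w2=1 w3=0 w0=1
t9.Δ1 w1=0 w4=0 clk=0 w2=1 w3=0 w0=1
t9.Δ2 w1=0 w4=1 clk=0 w2=1 w3=1 w0=1
t9.Δ3 w1=0 w4=1 clk=0 w2=1 w3=1 w0=0
t9.Δ4 w1=0 w4=0 clk=0 w2=1 w3=1 w0=0
t10.Δ0 w1=0 w4=0 clk=0 w2=1 w3=1 w0=0
t10.Δ1 w1=1 w4=0 clk=1 w2=1 w3=1 w0=0
t10.Δ2 w1=1 w4=1 clk=1 w2=1 w3=0 w0=0
t10.Δ3 w1=1 w4=1 clk=1 w2=1 w3=0 w0=1
t10.Δ4 w1=1 w4=0 clk=1 w2=1 w3=0 w0=1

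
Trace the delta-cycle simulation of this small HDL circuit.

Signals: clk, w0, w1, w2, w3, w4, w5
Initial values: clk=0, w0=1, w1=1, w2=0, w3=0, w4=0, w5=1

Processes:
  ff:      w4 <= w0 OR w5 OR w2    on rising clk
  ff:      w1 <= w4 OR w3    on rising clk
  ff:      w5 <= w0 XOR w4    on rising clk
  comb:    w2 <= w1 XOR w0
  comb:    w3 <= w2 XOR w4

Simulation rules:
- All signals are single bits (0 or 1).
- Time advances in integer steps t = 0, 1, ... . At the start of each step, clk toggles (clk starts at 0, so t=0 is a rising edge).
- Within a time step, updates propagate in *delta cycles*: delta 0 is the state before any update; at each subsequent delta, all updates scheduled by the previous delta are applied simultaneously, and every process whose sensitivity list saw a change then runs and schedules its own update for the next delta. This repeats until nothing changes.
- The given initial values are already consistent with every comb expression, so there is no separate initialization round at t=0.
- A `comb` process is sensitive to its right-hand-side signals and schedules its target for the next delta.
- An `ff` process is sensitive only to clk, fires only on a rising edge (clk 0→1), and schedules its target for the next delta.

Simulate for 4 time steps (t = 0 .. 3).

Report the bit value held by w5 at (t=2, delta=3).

0

[bits: w2,w5,w3,w0,w1,clk,w4]
t=0: Δ0=0101100 Δ1=0101110 Δ2=0101011 Δ3=1111011 Δ4=1101011 | 4Δ
t=1: Δ0=1101011 Δ1=1101001 | 1Δ
t=2: Δ0=1101001 Δ1=1101011 Δ2=1001111 Δ3=0001111 Δ4=0011111 | 4Δ
t=3: Δ0=0011111 Δ1=0011101 | 1Δ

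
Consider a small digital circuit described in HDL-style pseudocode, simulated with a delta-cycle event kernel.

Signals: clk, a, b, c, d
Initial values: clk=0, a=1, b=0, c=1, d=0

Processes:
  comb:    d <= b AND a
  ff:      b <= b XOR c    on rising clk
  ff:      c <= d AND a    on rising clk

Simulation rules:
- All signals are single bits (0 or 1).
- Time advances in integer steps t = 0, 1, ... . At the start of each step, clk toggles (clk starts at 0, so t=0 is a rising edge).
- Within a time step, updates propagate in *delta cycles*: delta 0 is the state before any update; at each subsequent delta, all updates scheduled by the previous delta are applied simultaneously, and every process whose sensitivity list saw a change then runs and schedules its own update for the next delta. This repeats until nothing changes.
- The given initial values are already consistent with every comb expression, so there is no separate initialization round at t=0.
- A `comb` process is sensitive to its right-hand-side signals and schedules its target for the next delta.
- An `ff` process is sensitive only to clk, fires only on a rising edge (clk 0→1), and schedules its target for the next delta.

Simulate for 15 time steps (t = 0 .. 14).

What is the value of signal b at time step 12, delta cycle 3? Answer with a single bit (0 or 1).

1

t0.Δ0 b=0 d=0 a=1 clk=0 c=1
t0.Δ1 b=0 d=0 a=1 clk=1 c=1
t0.Δ2 b=1 d=0 a=1 clk=1 c=0
t0.Δ3 b=1 d=1 a=1 clk=1 c=0
t1.Δ0 b=1 d=1 a=1 clk=1 c=0
t1.Δ1 b=1 d=1 a=1 clk=0 c=0
t2.Δ0 b=1 d=1 a=1 clk=0 c=0
t2.Δ1 b=1 d=1 a=1 clk=1 c=0
t2.Δ2 b=1 d=1 a=1 clk=1 c=1
t3.Δ0 b=1 d=1 a=1 clk=1 c=1
t3.Δ1 b=1 d=1 a=1 clk=0 c=1
t4.Δ0 b=1 d=1 a=1 clk=0 c=1
t4.Δ1 b=1 d=1 a=1 clk=1 c=1
t4.Δ2 b=0 d=1 a=1 clk=1 c=1
t4.Δ3 b=0 d=0 a=1 clk=1 c=1
t5.Δ0 b=0 d=0 a=1 clk=1 c=1
t5.Δ1 b=0 d=0 a=1 clk=0 c=1
t6.Δ0 b=0 d=0 a=1 clk=0 c=1
t6.Δ1 b=0 d=0 a=1 clk=1 c=1
t6.Δ2 b=1 d=0 a=1 clk=1 c=0
t6.Δ3 b=1 d=1 a=1 clk=1 c=0
t7.Δ0 b=1 d=1 a=1 clk=1 c=0
t7.Δ1 b=1 d=1 a=1 clk=0 c=0
t8.Δ0 b=1 d=1 a=1 clk=0 c=0
t8.Δ1 b=1 d=1 a=1 clk=1 c=0
t8.Δ2 b=1 d=1 a=1 clk=1 c=1
t9.Δ0 b=1 d=1 a=1 clk=1 c=1
t9.Δ1 b=1 d=1 a=1 clk=0 c=1
t10.Δ0 b=1 d=1 a=1 clk=0 c=1
t10.Δ1 b=1 d=1 a=1 clk=1 c=1
t10.Δ2 b=0 d=1 a=1 clk=1 c=1
t10.Δ3 b=0 d=0 a=1 clk=1 c=1
t11.Δ0 b=0 d=0 a=1 clk=1 c=1
t11.Δ1 b=0 d=0 a=1 clk=0 c=1
t12.Δ0 b=0 d=0 a=1 clk=0 c=1
t12.Δ1 b=0 d=0 a=1 clk=1 c=1
t12.Δ2 b=1 d=0 a=1 clk=1 c=0
t12.Δ3 b=1 d=1 a=1 clk=1 c=0
t13.Δ0 b=1 d=1 a=1 clk=1 c=0
t13.Δ1 b=1 d=1 a=1 clk=0 c=0
t14.Δ0 b=1 d=1 a=1 clk=0 c=0
t14.Δ1 b=1 d=1 a=1 clk=1 c=0
t14.Δ2 b=1 d=1 a=1 clk=1 c=1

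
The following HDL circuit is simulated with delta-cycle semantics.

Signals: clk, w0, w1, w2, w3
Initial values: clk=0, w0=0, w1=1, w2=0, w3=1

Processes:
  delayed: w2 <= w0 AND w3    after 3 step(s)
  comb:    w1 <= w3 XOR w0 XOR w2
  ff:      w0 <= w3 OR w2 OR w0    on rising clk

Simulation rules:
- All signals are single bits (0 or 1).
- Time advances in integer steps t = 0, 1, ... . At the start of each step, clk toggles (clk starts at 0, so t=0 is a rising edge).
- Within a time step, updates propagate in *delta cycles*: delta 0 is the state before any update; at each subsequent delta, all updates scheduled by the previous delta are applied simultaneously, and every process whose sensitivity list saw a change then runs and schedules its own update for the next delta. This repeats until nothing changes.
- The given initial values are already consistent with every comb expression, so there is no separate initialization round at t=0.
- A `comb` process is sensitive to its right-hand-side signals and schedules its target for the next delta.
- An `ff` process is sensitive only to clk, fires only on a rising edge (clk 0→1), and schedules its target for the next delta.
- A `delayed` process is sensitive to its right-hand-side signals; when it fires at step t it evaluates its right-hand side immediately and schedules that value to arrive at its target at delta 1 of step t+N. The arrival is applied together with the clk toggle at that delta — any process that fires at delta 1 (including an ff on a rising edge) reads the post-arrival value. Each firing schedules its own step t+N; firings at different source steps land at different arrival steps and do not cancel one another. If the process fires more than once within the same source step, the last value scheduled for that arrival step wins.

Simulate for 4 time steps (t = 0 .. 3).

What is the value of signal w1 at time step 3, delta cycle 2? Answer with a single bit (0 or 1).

1

t0.Δ0 w2=0 clk=0 w1=1 w3=1 w0=0
t0.Δ1 w2=0 clk=1 w1=1 w3=1 w0=0
t0.Δ2 w2=0 clk=1 w1=1 w3=1 w0=1
t0.Δ3 w2=0 clk=1 w1=0 w3=1 w0=1
t1.Δ0 w2=0 clk=1 w1=0 w3=1 w0=1
t1.Δ1 w2=0 clk=0 w1=0 w3=1 w0=1
t2.Δ0 w2=0 clk=0 w1=0 w3=1 w0=1
t2.Δ1 w2=0 clk=1 w1=0 w3=1 w0=1
t3.Δ0 w2=0 clk=1 w1=0 w3=1 w0=1
t3.Δ1 w2=1 clk=0 w1=0 w3=1 w0=1
t3.Δ2 w2=1 clk=0 w1=1 w3=1 w0=1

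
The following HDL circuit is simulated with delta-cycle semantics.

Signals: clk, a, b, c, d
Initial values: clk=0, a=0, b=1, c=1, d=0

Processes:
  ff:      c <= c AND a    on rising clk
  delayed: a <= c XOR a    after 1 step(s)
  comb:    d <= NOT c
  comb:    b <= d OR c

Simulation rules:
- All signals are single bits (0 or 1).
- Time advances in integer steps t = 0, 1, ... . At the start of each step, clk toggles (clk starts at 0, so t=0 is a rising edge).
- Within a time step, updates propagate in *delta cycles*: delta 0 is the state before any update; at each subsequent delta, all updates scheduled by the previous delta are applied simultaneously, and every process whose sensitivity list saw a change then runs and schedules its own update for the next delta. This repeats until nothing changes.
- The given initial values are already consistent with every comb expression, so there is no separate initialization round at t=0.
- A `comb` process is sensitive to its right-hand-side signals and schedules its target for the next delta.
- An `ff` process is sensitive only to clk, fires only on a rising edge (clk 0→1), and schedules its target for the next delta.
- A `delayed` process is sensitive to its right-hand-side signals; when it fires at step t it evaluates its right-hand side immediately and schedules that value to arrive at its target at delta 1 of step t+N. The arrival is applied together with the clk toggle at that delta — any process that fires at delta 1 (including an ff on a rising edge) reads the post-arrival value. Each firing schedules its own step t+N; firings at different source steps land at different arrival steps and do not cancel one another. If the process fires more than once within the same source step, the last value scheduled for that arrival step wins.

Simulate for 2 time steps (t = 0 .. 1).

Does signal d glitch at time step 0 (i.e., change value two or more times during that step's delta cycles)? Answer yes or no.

t0.Δ0 c=1 a=0 d=0 clk=0 b=1
t0.Δ1 c=1 a=0 d=0 clk=1 b=1
t0.Δ2 c=0 a=0 d=0 clk=1 b=1
t0.Δ3 c=0 a=0 d=1 clk=1 b=0
t0.Δ4 c=0 a=0 d=1 clk=1 b=1
t1.Δ0 c=0 a=0 d=1 clk=1 b=1
t1.Δ1 c=0 a=0 d=1 clk=0 b=1

no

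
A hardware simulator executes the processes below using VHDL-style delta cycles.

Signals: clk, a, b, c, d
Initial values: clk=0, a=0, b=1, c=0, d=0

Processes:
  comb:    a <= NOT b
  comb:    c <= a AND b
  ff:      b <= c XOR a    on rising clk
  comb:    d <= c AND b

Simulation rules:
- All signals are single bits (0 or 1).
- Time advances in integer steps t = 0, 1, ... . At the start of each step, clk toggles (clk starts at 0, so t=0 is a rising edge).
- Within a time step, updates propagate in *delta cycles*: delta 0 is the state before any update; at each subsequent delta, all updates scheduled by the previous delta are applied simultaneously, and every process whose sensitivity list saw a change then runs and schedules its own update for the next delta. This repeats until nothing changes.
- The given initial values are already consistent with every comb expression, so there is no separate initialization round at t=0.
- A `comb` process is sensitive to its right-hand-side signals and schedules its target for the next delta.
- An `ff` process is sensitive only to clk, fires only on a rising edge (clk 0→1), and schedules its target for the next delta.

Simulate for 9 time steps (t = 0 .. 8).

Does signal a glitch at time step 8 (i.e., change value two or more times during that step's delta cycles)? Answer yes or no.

t0.Δ0 d=0 c=0 b=1 clk=0 a=0
t0.Δ1 d=0 c=0 b=1 clk=1 a=0
t0.Δ2 d=0 c=0 b=0 clk=1 a=0
t0.Δ3 d=0 c=0 b=0 clk=1 a=1
t1.Δ0 d=0 c=0 b=0 clk=1 a=1
t1.Δ1 d=0 c=0 b=0 clk=0 a=1
t2.Δ0 d=0 c=0 b=0 clk=0 a=1
t2.Δ1 d=0 c=0 b=0 clk=1 a=1
t2.Δ2 d=0 c=0 b=1 clk=1 a=1
t2.Δ3 d=0 c=1 b=1 clk=1 a=0
t2.Δ4 d=1 c=0 b=1 clk=1 a=0
t2.Δ5 d=0 c=0 b=1 clk=1 a=0
t3.Δ0 d=0 c=0 b=1 clk=1 a=0
t3.Δ1 d=0 c=0 b=1 clk=0 a=0
t4.Δ0 d=0 c=0 b=1 clk=0 a=0
t4.Δ1 d=0 c=0 b=1 clk=1 a=0
t4.Δ2 d=0 c=0 b=0 clk=1 a=0
t4.Δ3 d=0 c=0 b=0 clk=1 a=1
t5.Δ0 d=0 c=0 b=0 clk=1 a=1
t5.Δ1 d=0 c=0 b=0 clk=0 a=1
t6.Δ0 d=0 c=0 b=0 clk=0 a=1
t6.Δ1 d=0 c=0 b=0 clk=1 a=1
t6.Δ2 d=0 c=0 b=1 clk=1 a=1
t6.Δ3 d=0 c=1 b=1 clk=1 a=0
t6.Δ4 d=1 c=0 b=1 clk=1 a=0
t6.Δ5 d=0 c=0 b=1 clk=1 a=0
t7.Δ0 d=0 c=0 b=1 clk=1 a=0
t7.Δ1 d=0 c=0 b=1 clk=0 a=0
t8.Δ0 d=0 c=0 b=1 clk=0 a=0
t8.Δ1 d=0 c=0 b=1 clk=1 a=0
t8.Δ2 d=0 c=0 b=0 clk=1 a=0
t8.Δ3 d=0 c=0 b=0 clk=1 a=1

no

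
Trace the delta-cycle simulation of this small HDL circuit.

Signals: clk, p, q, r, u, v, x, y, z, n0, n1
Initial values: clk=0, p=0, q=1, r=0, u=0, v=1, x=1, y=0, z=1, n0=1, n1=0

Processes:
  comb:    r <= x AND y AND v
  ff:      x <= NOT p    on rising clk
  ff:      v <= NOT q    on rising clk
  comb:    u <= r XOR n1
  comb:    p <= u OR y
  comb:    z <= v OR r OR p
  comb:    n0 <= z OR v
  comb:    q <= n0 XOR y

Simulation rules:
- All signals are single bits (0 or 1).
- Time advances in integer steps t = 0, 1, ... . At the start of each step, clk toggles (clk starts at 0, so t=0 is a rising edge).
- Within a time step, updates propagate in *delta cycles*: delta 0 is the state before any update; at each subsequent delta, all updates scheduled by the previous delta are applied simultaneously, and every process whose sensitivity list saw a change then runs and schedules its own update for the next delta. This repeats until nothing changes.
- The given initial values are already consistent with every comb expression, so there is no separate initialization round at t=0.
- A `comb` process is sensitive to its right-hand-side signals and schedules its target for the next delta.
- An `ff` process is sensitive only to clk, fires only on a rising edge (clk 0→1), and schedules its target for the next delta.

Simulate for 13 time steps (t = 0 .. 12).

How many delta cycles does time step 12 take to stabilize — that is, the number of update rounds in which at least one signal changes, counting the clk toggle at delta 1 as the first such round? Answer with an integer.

5

t=0 Δ0: x=1 v=1 n0=1 u=0 p=0 z=1 q=1 n1=0 clk=0 r=0 y=0
  Δ1: clk:0→1
  Δ2: v:1→0
  Δ3: z:1→0
  Δ4: n0:1→0
  Δ5: q:1→0
  (5Δ to stable)
t=1 Δ0: x=1 v=0 n0=0 u=0 p=0 z=0 q=0 n1=0 clk=1 r=0 y=0
  Δ1: clk:1→0
  (1Δ to stable)
t=2 Δ0: x=1 v=0 n0=0 u=0 p=0 z=0 q=0 n1=0 clk=0 r=0 y=0
  Δ1: clk:0→1
  Δ2: v:0→1
  Δ3: n0:0→1, z:0→1
  Δ4: q:0→1
  (4Δ to stable)
t=3 Δ0: x=1 v=1 n0=1 u=0 p=0 z=1 q=1 n1=0 clk=1 r=0 y=0
  Δ1: clk:1→0
  (1Δ to stable)
t=4 Δ0: x=1 v=1 n0=1 u=0 p=0 z=1 q=1 n1=0 clk=0 r=0 y=0
  Δ1: clk:0→1
  Δ2: v:1→0
  Δ3: z:1→0
  Δ4: n0:1→0
  Δ5: q:1→0
  (5Δ to stable)
t=5 Δ0: x=1 v=0 n0=0 u=0 p=0 z=0 q=0 n1=0 clk=1 r=0 y=0
  Δ1: clk:1→0
  (1Δ to stable)
t=6 Δ0: x=1 v=0 n0=0 u=0 p=0 z=0 q=0 n1=0 clk=0 r=0 y=0
  Δ1: clk:0→1
  Δ2: v:0→1
  Δ3: n0:0→1, z:0→1
  Δ4: q:0→1
  (4Δ to stable)
t=7 Δ0: x=1 v=1 n0=1 u=0 p=0 z=1 q=1 n1=0 clk=1 r=0 y=0
  Δ1: clk:1→0
  (1Δ to stable)
t=8 Δ0: x=1 v=1 n0=1 u=0 p=0 z=1 q=1 n1=0 clk=0 r=0 y=0
  Δ1: clk:0→1
  Δ2: v:1→0
  Δ3: z:1→0
  Δ4: n0:1→0
  Δ5: q:1→0
  (5Δ to stable)
t=9 Δ0: x=1 v=0 n0=0 u=0 p=0 z=0 q=0 n1=0 clk=1 r=0 y=0
  Δ1: clk:1→0
  (1Δ to stable)
t=10 Δ0: x=1 v=0 n0=0 u=0 p=0 z=0 q=0 n1=0 clk=0 r=0 y=0
  Δ1: clk:0→1
  Δ2: v:0→1
  Δ3: n0:0→1, z:0→1
  Δ4: q:0→1
  (4Δ to stable)
t=11 Δ0: x=1 v=1 n0=1 u=0 p=0 z=1 q=1 n1=0 clk=1 r=0 y=0
  Δ1: clk:1→0
  (1Δ to stable)
t=12 Δ0: x=1 v=1 n0=1 u=0 p=0 z=1 q=1 n1=0 clk=0 r=0 y=0
  Δ1: clk:0→1
  Δ2: v:1→0
  Δ3: z:1→0
  Δ4: n0:1→0
  Δ5: q:1→0
  (5Δ to stable)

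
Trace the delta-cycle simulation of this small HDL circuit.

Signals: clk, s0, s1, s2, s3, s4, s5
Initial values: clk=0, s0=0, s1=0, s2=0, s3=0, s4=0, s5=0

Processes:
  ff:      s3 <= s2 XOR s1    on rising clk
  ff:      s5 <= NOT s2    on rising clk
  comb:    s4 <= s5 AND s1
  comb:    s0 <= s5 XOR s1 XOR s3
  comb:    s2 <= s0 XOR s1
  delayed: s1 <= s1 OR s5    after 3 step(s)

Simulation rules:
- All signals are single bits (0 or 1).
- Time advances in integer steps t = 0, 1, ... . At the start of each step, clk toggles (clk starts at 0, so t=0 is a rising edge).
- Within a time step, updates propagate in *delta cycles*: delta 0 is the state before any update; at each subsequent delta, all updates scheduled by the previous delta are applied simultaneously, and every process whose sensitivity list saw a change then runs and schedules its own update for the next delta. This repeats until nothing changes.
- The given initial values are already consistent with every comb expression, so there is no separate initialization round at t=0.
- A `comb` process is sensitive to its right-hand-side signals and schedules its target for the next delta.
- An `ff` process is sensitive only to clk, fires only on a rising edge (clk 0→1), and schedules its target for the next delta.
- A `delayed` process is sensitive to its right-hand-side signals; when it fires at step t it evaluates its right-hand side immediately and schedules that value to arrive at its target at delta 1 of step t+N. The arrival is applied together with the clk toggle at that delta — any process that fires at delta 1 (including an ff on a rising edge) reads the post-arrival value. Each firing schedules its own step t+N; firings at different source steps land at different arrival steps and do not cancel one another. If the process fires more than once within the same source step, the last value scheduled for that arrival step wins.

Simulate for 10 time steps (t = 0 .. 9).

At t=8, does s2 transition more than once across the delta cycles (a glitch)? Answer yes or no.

t0.Δ0 s2=0 s5=0 s3=0 s0=0 s4=0 clk=0 s1=0
t0.Δ1 s2=0 s5=0 s3=0 s0=0 s4=0 clk=1 s1=0
t0.Δ2 s2=0 s5=1 s3=0 s0=0 s4=0 clk=1 s1=0
t0.Δ3 s2=0 s5=1 s3=0 s0=1 s4=0 clk=1 s1=0
t0.Δ4 s2=1 s5=1 s3=0 s0=1 s4=0 clk=1 s1=0
t1.Δ0 s2=1 s5=1 s3=0 s0=1 s4=0 clk=1 s1=0
t1.Δ1 s2=1 s5=1 s3=0 s0=1 s4=0 clk=0 s1=0
t2.Δ0 s2=1 s5=1 s3=0 s0=1 s4=0 clk=0 s1=0
t2.Δ1 s2=1 s5=1 s3=0 s0=1 s4=0 clk=1 s1=0
t2.Δ2 s2=1 s5=0 s3=1 s0=1 s4=0 clk=1 s1=0
t3.Δ0 s2=1 s5=0 s3=1 s0=1 s4=0 clk=1 s1=0
t3.Δ1 s2=1 s5=0 s3=1 s0=1 s4=0 clk=0 s1=1
t3.Δ2 s2=0 s5=0 s3=1 s0=0 s4=0 clk=0 s1=1
t3.Δ3 s2=1 s5=0 s3=1 s0=0 s4=0 clk=0 s1=1
t4.Δ0 s2=1 s5=0 s3=1 s0=0 s4=0 clk=0 s1=1
t4.Δ1 s2=1 s5=0 s3=1 s0=0 s4=0 clk=1 s1=1
t4.Δ2 s2=1 s5=0 s3=0 s0=0 s4=0 clk=1 s1=1
t4.Δ3 s2=1 s5=0 s3=0 s0=1 s4=0 clk=1 s1=1
t4.Δ4 s2=0 s5=0 s3=0 s0=1 s4=0 clk=1 s1=1
t5.Δ0 s2=0 s5=0 s3=0 s0=1 s4=0 clk=1 s1=1
t5.Δ1 s2=0 s5=0 s3=0 s0=1 s4=0 clk=0 s1=0
t5.Δ2 s2=1 s5=0 s3=0 s0=0 s4=0 clk=0 s1=0
t5.Δ3 s2=0 s5=0 s3=0 s0=0 s4=0 clk=0 s1=0
t6.Δ0 s2=0 s5=0 s3=0 s0=0 s4=0 clk=0 s1=0
t6.Δ1 s2=0 s5=0 s3=0 s0=0 s4=0 clk=1 s1=1
t6.Δ2 s2=1 s5=1 s3=1 s0=1 s4=0 clk=1 s1=1
t6.Δ3 s2=0 s5=1 s3=1 s0=1 s4=1 clk=1 s1=1
t7.Δ0 s2=0 s5=1 s3=1 s0=1 s4=1 clk=1 s1=1
t7.Δ1 s2=0 s5=1 s3=1 s0=1 s4=1 clk=0 s1=1
t8.Δ0 s2=0 s5=1 s3=1 s0=1 s4=1 clk=0 s1=1
t8.Δ1 s2=0 s5=1 s3=1 s0=1 s4=1 clk=1 s1=0
t8.Δ2 s2=1 s5=1 s3=0 s0=0 s4=0 clk=1 s1=0
t8.Δ3 s2=0 s5=1 s3=0 s0=1 s4=0 clk=1 s1=0
t8.Δ4 s2=1 s5=1 s3=0 s0=1 s4=0 clk=1 s1=0
t9.Δ0 s2=1 s5=1 s3=0 s0=1 s4=0 clk=1 s1=0
t9.Δ1 s2=1 s5=1 s3=0 s0=1 s4=0 clk=0 s1=1
t9.Δ2 s2=0 s5=1 s3=0 s0=0 s4=1 clk=0 s1=1
t9.Δ3 s2=1 s5=1 s3=0 s0=0 s4=1 clk=0 s1=1

yes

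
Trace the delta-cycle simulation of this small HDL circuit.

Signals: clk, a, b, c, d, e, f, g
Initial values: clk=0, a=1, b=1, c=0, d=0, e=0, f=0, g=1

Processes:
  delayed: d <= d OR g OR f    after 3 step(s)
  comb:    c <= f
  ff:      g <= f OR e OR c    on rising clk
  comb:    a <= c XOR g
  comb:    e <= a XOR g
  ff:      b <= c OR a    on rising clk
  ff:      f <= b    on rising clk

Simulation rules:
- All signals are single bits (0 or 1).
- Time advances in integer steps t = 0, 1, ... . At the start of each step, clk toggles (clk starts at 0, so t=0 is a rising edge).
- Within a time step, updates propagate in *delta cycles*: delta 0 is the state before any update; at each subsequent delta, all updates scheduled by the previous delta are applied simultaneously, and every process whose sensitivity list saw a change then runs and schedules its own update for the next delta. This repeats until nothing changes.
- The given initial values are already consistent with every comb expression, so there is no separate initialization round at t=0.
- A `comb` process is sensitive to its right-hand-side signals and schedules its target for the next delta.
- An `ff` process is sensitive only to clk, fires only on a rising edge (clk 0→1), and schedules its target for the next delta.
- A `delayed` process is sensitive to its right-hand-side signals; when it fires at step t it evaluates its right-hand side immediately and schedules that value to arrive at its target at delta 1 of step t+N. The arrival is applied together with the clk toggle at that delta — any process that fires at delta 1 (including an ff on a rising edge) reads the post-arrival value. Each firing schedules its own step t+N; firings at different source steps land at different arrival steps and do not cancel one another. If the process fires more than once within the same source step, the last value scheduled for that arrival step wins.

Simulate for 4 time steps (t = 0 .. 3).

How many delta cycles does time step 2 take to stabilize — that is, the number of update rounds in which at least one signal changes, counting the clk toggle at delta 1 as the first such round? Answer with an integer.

[bits: f,b,e,c,a,g,clk,d]
t=0: Δ0=01001100 Δ1=01001110 Δ2=11001010 Δ3=11110010 Δ4=11011010 Δ5=11111010 | 5Δ
t=1: Δ0=11111010 Δ1=11111000 | 1Δ
t=2: Δ0=11111000 Δ1=11111010 Δ2=11111110 Δ3=11010110 Δ4=11110110 | 4Δ
t=3: Δ0=11110110 Δ1=11110101 | 1Δ

4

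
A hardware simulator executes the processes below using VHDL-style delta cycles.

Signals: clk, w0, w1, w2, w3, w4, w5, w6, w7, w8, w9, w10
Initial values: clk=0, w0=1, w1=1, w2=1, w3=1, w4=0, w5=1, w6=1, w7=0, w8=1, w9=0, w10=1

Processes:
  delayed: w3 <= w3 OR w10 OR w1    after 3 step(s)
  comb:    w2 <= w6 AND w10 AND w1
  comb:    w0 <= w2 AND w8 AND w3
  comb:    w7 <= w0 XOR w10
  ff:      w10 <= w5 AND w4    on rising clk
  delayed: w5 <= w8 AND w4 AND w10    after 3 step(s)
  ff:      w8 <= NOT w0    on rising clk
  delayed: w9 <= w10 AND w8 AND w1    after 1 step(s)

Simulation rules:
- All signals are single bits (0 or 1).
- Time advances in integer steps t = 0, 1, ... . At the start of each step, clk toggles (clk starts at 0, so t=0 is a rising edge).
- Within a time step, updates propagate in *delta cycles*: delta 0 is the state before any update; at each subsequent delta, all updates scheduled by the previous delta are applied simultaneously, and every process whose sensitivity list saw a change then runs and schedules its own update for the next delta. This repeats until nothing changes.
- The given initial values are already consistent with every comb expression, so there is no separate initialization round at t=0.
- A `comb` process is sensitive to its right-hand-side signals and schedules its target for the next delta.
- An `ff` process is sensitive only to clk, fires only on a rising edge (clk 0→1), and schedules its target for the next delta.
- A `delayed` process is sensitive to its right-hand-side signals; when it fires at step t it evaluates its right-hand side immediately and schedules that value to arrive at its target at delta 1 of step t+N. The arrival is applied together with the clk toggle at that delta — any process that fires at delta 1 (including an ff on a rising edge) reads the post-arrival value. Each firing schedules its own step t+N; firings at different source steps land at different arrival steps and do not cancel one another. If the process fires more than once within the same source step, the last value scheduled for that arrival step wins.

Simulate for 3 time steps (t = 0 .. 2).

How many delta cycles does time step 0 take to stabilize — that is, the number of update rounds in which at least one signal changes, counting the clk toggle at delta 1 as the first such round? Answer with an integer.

4

t0.Δ0 w1=1 w0=1 w3=1 w9=0 w5=1 w2=1 w7=0 w8=1 w6=1 w4=0 w10=1 clk=0
t0.Δ1 w1=1 w0=1 w3=1 w9=0 w5=1 w2=1 w7=0 w8=1 w6=1 w4=0 w10=1 clk=1
t0.Δ2 w1=1 w0=1 w3=1 w9=0 w5=1 w2=1 w7=0 w8=0 w6=1 w4=0 w10=0 clk=1
t0.Δ3 w1=1 w0=0 w3=1 w9=0 w5=1 w2=0 w7=1 w8=0 w6=1 w4=0 w10=0 clk=1
t0.Δ4 w1=1 w0=0 w3=1 w9=0 w5=1 w2=0 w7=0 w8=0 w6=1 w4=0 w10=0 clk=1
t1.Δ0 w1=1 w0=0 w3=1 w9=0 w5=1 w2=0 w7=0 w8=0 w6=1 w4=0 w10=0 clk=1
t1.Δ1 w1=1 w0=0 w3=1 w9=0 w5=1 w2=0 w7=0 w8=0 w6=1 w4=0 w10=0 clk=0
t2.Δ0 w1=1 w0=0 w3=1 w9=0 w5=1 w2=0 w7=0 w8=0 w6=1 w4=0 w10=0 clk=0
t2.Δ1 w1=1 w0=0 w3=1 w9=0 w5=1 w2=0 w7=0 w8=0 w6=1 w4=0 w10=0 clk=1
t2.Δ2 w1=1 w0=0 w3=1 w9=0 w5=1 w2=0 w7=0 w8=1 w6=1 w4=0 w10=0 clk=1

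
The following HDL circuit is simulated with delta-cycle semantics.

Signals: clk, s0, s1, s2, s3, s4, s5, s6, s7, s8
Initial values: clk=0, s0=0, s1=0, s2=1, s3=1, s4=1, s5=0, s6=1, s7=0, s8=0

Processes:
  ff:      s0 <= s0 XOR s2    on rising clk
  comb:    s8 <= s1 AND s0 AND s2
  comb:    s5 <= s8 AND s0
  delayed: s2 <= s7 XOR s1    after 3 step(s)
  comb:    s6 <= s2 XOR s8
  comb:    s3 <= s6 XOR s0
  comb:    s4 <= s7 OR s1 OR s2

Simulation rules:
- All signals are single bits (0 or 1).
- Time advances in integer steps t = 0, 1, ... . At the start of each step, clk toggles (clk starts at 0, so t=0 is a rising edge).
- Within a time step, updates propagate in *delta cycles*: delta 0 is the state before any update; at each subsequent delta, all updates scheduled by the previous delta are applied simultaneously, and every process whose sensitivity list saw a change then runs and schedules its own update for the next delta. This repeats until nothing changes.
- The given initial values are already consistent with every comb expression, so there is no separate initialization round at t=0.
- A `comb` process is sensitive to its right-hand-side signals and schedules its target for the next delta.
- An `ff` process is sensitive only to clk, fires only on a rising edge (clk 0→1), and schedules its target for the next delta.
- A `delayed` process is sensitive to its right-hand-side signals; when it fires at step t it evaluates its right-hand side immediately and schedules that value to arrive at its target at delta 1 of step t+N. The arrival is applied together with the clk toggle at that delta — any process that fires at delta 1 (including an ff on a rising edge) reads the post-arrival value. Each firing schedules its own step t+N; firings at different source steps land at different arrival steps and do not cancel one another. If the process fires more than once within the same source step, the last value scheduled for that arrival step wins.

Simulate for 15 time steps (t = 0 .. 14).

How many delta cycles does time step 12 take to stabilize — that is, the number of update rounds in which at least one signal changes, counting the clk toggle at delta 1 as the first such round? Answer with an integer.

t=0 Δ0: s6=1 s7=0 s1=0 clk=0 s4=1 s2=1 s5=0 s3=1 s0=0 s8=0
  Δ1: clk:0→1
  Δ2: s0:0→1
  Δ3: s3:1→0
  (3Δ to stable)
t=1 Δ0: s6=1 s7=0 s1=0 clk=1 s4=1 s2=1 s5=0 s3=0 s0=1 s8=0
  Δ1: clk:1→0
  (1Δ to stable)
t=2 Δ0: s6=1 s7=0 s1=0 clk=0 s4=1 s2=1 s5=0 s3=0 s0=1 s8=0
  Δ1: clk:0→1
  Δ2: s0:1→0
  Δ3: s3:0→1
  (3Δ to stable)
t=3 Δ0: s6=1 s7=0 s1=0 clk=1 s4=1 s2=1 s5=0 s3=1 s0=0 s8=0
  Δ1: clk:1→0
  (1Δ to stable)
t=4 Δ0: s6=1 s7=0 s1=0 clk=0 s4=1 s2=1 s5=0 s3=1 s0=0 s8=0
  Δ1: clk:0→1
  Δ2: s0:0→1
  Δ3: s3:1→0
  (3Δ to stable)
t=5 Δ0: s6=1 s7=0 s1=0 clk=1 s4=1 s2=1 s5=0 s3=0 s0=1 s8=0
  Δ1: clk:1→0
  (1Δ to stable)
t=6 Δ0: s6=1 s7=0 s1=0 clk=0 s4=1 s2=1 s5=0 s3=0 s0=1 s8=0
  Δ1: clk:0→1
  Δ2: s0:1→0
  Δ3: s3:0→1
  (3Δ to stable)
t=7 Δ0: s6=1 s7=0 s1=0 clk=1 s4=1 s2=1 s5=0 s3=1 s0=0 s8=0
  Δ1: clk:1→0
  (1Δ to stable)
t=8 Δ0: s6=1 s7=0 s1=0 clk=0 s4=1 s2=1 s5=0 s3=1 s0=0 s8=0
  Δ1: clk:0→1
  Δ2: s0:0→1
  Δ3: s3:1→0
  (3Δ to stable)
t=9 Δ0: s6=1 s7=0 s1=0 clk=1 s4=1 s2=1 s5=0 s3=0 s0=1 s8=0
  Δ1: clk:1→0
  (1Δ to stable)
t=10 Δ0: s6=1 s7=0 s1=0 clk=0 s4=1 s2=1 s5=0 s3=0 s0=1 s8=0
  Δ1: clk:0→1
  Δ2: s0:1→0
  Δ3: s3:0→1
  (3Δ to stable)
t=11 Δ0: s6=1 s7=0 s1=0 clk=1 s4=1 s2=1 s5=0 s3=1 s0=0 s8=0
  Δ1: clk:1→0
  (1Δ to stable)
t=12 Δ0: s6=1 s7=0 s1=0 clk=0 s4=1 s2=1 s5=0 s3=1 s0=0 s8=0
  Δ1: clk:0→1
  Δ2: s0:0→1
  Δ3: s3:1→0
  (3Δ to stable)
t=13 Δ0: s6=1 s7=0 s1=0 clk=1 s4=1 s2=1 s5=0 s3=0 s0=1 s8=0
  Δ1: clk:1→0
  (1Δ to stable)
t=14 Δ0: s6=1 s7=0 s1=0 clk=0 s4=1 s2=1 s5=0 s3=0 s0=1 s8=0
  Δ1: clk:0→1
  Δ2: s0:1→0
  Δ3: s3:0→1
  (3Δ to stable)

3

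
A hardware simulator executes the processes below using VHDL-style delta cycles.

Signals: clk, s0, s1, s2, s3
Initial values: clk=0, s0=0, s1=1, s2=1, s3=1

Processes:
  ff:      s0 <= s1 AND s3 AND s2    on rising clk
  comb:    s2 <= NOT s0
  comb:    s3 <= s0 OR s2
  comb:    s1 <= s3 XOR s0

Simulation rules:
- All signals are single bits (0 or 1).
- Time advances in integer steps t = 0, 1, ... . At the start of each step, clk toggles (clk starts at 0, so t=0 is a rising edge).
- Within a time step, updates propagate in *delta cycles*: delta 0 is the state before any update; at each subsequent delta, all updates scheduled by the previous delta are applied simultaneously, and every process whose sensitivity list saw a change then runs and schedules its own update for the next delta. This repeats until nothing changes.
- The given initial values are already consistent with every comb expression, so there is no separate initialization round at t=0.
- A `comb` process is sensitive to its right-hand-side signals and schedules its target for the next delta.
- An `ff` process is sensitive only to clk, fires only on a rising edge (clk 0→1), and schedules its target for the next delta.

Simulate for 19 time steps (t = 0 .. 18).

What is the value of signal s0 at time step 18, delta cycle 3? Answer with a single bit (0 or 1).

[bits: clk,s2,s1,s0,s3]
t=0: Δ0=01101 Δ1=11101 Δ2=11111 Δ3=10011 | 3Δ
t=1: Δ0=10011 Δ1=00011 | 1Δ
t=2: Δ0=00011 Δ1=10011 Δ2=10001 Δ3=11100 Δ4=11001 Δ5=11101 | 5Δ
t=3: Δ0=11101 Δ1=01101 | 1Δ
t=4: Δ0=01101 Δ1=11101 Δ2=11111 Δ3=10011 | 3Δ
t=5: Δ0=10011 Δ1=00011 | 1Δ
t=6: Δ0=00011 Δ1=10011 Δ2=10001 Δ3=11100 Δ4=11001 Δ5=11101 | 5Δ
t=7: Δ0=11101 Δ1=01101 | 1Δ
t=8: Δ0=01101 Δ1=11101 Δ2=11111 Δ3=10011 | 3Δ
t=9: Δ0=10011 Δ1=00011 | 1Δ
t=10: Δ0=00011 Δ1=10011 Δ2=10001 Δ3=11100 Δ4=11001 Δ5=11101 | 5Δ
t=11: Δ0=11101 Δ1=01101 | 1Δ
t=12: Δ0=01101 Δ1=11101 Δ2=11111 Δ3=10011 | 3Δ
t=13: Δ0=10011 Δ1=00011 | 1Δ
t=14: Δ0=00011 Δ1=10011 Δ2=10001 Δ3=11100 Δ4=11001 Δ5=11101 | 5Δ
t=15: Δ0=11101 Δ1=01101 | 1Δ
t=16: Δ0=01101 Δ1=11101 Δ2=11111 Δ3=10011 | 3Δ
t=17: Δ0=10011 Δ1=00011 | 1Δ
t=18: Δ0=00011 Δ1=10011 Δ2=10001 Δ3=11100 Δ4=11001 Δ5=11101 | 5Δ

0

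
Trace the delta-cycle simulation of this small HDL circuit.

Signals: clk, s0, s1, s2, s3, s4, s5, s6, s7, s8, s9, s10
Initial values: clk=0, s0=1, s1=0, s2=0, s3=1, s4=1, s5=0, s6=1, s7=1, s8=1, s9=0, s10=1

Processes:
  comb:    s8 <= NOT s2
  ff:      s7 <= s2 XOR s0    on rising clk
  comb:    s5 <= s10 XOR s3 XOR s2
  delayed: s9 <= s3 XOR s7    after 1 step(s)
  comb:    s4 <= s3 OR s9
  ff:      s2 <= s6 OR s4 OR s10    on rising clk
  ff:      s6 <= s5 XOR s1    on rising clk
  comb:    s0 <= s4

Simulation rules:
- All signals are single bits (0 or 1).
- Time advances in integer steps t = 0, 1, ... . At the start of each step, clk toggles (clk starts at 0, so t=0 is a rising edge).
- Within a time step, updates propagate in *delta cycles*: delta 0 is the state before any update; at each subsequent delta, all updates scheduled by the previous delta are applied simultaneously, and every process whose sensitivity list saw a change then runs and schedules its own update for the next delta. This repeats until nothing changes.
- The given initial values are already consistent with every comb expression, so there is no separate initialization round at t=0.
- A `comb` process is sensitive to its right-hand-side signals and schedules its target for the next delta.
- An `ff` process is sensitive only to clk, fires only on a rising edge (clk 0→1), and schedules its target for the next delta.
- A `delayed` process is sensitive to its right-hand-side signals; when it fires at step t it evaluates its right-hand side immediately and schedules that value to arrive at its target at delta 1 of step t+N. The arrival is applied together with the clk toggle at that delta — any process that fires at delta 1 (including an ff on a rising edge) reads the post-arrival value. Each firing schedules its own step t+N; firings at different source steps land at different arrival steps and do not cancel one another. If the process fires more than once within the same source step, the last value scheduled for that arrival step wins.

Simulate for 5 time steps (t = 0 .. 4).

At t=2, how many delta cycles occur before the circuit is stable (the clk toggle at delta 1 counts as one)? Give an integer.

2

t=0 Δ0: s6=1 s4=1 s8=1 s1=0 s0=1 s10=1 s5=0 s2=0 s9=0 clk=0 s7=1 s3=1
  Δ1: clk:0→1
  Δ2: s6:1→0, s2:0→1
  Δ3: s8:1→0, s5:0→1
  (3Δ to stable)
t=1 Δ0: s6=0 s4=1 s8=0 s1=0 s0=1 s10=1 s5=1 s2=1 s9=0 clk=1 s7=1 s3=1
  Δ1: clk:1→0
  (1Δ to stable)
t=2 Δ0: s6=0 s4=1 s8=0 s1=0 s0=1 s10=1 s5=1 s2=1 s9=0 clk=0 s7=1 s3=1
  Δ1: clk:0→1
  Δ2: s6:0→1, s7:1→0
  (2Δ to stable)
t=3 Δ0: s6=1 s4=1 s8=0 s1=0 s0=1 s10=1 s5=1 s2=1 s9=0 clk=1 s7=0 s3=1
  Δ1: s9:0→1, clk:1→0
  (1Δ to stable)
t=4 Δ0: s6=1 s4=1 s8=0 s1=0 s0=1 s10=1 s5=1 s2=1 s9=1 clk=0 s7=0 s3=1
  Δ1: clk:0→1
  (1Δ to stable)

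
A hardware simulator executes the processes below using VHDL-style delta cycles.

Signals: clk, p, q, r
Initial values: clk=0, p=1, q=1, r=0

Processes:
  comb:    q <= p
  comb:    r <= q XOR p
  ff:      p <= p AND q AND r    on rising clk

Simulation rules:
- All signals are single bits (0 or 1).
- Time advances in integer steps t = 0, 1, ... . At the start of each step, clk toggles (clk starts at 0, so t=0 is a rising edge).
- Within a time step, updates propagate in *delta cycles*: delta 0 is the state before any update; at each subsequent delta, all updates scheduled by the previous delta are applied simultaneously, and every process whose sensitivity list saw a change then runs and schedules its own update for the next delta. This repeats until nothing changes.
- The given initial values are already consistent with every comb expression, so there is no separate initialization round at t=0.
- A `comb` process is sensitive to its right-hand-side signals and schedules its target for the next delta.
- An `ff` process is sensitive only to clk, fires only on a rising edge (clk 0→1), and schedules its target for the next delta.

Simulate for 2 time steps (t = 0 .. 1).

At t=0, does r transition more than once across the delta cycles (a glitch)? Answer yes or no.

[bits: p,q,clk,r]
t=0: Δ0=1100 Δ1=1110 Δ2=0110 Δ3=0011 Δ4=0010 | 4Δ
t=1: Δ0=0010 Δ1=0000 | 1Δ

yes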